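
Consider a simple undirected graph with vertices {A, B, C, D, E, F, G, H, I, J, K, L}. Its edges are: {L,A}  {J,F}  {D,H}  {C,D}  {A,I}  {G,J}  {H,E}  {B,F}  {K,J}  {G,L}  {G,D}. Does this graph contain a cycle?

The graph has 12 vertices, 11 edges, and 1 connected component.
A forest on 12 vertices with 1 component has exactly 11 edges, which matches — so no cycle.

No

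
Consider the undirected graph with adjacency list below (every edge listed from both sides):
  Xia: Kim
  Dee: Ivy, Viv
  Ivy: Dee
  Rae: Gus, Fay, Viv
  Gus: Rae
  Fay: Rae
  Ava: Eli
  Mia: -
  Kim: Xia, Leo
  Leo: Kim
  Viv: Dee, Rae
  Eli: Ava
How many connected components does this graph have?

Component: {Mia}
Component: {Ava, Eli}
Component: {Xia, Kim, Leo}
Component: {Dee, Ivy, Rae, Gus, Fay, Viv}

4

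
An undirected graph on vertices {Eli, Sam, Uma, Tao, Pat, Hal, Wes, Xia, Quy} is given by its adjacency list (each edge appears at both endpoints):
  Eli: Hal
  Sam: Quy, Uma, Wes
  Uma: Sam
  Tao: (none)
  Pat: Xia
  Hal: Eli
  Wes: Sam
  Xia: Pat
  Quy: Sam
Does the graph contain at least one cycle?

No

The graph has 9 vertices, 5 edges, and 4 connected components.
A forest on 9 vertices with 4 components has exactly 5 edges, which matches — so no cycle.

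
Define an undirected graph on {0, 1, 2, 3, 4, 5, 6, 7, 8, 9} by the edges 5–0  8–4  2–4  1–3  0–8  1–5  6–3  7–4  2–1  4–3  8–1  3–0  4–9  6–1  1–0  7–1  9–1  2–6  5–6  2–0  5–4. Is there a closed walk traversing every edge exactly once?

Degrees: 0:5, 1:8, 2:4, 3:4, 4:6, 5:4, 6:4, 7:2, 8:3, 9:2
0, 8 have odd degree; an Eulerian circuit needs every degree to be even, so none exists.

No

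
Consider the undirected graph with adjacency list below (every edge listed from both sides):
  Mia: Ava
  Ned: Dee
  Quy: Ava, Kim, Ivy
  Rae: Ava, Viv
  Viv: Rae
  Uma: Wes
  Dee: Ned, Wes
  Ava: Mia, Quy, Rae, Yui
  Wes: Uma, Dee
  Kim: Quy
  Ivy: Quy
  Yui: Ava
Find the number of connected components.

Component: {Ned, Uma, Dee, Wes}
Component: {Mia, Quy, Rae, Viv, Ava, Kim, Ivy, Yui}

2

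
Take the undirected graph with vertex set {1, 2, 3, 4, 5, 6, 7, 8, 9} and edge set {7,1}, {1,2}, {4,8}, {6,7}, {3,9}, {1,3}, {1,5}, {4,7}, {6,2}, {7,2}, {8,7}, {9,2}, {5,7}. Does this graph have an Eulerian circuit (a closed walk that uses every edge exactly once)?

Yes

Degrees: 1:4, 2:4, 3:2, 4:2, 5:2, 6:2, 7:6, 8:2, 9:2
All degrees are even and the non-isolated vertices are connected — an Eulerian circuit exists.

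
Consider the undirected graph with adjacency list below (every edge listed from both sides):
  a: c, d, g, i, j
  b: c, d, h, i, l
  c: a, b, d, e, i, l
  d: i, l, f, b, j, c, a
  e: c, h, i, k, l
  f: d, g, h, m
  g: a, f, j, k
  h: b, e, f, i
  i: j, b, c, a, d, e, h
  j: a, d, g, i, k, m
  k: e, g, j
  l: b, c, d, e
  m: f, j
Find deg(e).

Neighbors of e: c, h, i, k, l.

5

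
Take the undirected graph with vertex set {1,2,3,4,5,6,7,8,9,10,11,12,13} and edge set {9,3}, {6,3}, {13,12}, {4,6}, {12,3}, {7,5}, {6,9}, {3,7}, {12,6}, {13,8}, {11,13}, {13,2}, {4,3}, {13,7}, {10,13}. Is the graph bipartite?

No

4-6-3-4 is an odd cycle (length 3), and a bipartite graph can contain only even cycles.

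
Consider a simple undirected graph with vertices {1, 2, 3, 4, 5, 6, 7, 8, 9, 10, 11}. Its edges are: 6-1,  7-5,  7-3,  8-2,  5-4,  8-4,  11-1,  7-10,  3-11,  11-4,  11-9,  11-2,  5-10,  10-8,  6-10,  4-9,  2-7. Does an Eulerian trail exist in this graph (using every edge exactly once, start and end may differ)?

Degrees: 1:2, 2:3, 3:2, 4:4, 5:3, 6:2, 7:4, 8:3, 9:2, 10:4, 11:5
Odd-degree vertices: 2, 5, 8, 11 (4 total).
An Eulerian trail requires 0 or 2 odd-degree vertices; here there are 4.

No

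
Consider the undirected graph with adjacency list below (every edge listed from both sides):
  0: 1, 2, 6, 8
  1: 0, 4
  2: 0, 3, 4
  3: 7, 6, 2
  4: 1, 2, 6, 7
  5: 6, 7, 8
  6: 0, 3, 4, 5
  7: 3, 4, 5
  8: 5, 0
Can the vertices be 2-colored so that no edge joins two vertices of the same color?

Partition the vertices as {1, 2, 6, 7, 8} vs {0, 3, 4, 5}. Each listed edge has one endpoint in each part, so the graph is bipartite.

Yes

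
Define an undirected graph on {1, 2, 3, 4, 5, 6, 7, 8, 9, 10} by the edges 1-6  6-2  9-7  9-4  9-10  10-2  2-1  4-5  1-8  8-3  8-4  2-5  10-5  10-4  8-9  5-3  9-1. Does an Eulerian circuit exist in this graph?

Degrees: 1:4, 2:4, 3:2, 4:4, 5:4, 6:2, 7:1, 8:4, 9:5, 10:4
Vertices with odd degree: 7, 9. An Eulerian circuit requires all degrees even.

No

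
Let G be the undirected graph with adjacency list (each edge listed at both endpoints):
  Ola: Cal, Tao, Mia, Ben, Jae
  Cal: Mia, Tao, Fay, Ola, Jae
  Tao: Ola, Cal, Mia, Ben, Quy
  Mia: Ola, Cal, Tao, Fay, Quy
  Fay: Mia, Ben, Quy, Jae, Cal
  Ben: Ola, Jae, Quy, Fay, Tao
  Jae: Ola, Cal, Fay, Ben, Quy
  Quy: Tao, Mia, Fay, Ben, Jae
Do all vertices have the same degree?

Yes

Degrees: Ola:5, Cal:5, Tao:5, Mia:5, Fay:5, Ben:5, Jae:5, Quy:5
Every vertex has degree 5, so the graph is 5-regular.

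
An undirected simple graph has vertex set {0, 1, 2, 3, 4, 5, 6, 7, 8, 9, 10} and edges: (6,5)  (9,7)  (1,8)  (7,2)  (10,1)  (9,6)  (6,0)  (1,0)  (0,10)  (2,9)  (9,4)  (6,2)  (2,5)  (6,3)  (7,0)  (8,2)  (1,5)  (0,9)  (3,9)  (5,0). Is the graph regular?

No

Degrees: 0:6, 1:4, 2:5, 3:2, 4:1, 5:4, 6:5, 7:3, 8:2, 9:6, 10:2
Degrees are not all equal (e.g. deg(4)=1 but deg(0)=6); not regular.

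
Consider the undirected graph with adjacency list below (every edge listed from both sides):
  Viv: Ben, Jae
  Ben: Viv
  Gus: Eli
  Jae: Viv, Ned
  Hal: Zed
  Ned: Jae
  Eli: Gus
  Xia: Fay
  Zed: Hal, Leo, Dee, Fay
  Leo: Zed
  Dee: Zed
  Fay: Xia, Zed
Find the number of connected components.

3

Component: {Gus, Eli}
Component: {Viv, Ben, Jae, Ned}
Component: {Hal, Xia, Zed, Leo, Dee, Fay}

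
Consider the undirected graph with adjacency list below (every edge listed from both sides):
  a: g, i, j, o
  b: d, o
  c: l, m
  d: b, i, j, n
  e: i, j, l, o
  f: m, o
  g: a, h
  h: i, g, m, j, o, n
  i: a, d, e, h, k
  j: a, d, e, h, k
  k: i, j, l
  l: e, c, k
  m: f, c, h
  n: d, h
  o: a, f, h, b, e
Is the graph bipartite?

No

The cycle a-i-d-b-o-a has length 5, which is odd, so the graph is not bipartite.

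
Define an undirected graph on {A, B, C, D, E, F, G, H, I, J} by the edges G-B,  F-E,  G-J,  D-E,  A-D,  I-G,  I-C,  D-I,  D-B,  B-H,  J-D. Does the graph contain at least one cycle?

|V| = 10, |E| = 11, number of components = 1.
Since 11 > 10 - 1, a cycle must exist; for instance D-B-G-I-D.

Yes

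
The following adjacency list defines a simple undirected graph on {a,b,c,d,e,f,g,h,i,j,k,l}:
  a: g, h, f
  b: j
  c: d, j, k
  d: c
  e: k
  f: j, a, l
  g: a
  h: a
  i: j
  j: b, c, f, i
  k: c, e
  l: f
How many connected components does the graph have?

Component: {a, b, c, d, e, f, g, h, i, j, k, l}

1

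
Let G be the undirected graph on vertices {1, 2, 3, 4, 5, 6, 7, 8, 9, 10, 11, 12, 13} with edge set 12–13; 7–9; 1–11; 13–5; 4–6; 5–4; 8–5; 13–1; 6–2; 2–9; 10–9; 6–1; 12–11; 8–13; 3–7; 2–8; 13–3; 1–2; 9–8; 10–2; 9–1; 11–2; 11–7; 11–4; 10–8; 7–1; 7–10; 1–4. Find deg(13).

Neighbors of 13: 1, 3, 5, 8, 12.

5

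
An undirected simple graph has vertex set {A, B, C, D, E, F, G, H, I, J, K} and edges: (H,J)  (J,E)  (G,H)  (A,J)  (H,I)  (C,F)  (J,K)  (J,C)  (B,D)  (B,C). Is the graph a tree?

Yes

|V| = 11, |E| = 10.
It is connected with exactly 10 edges, hence acyclic — it is a tree.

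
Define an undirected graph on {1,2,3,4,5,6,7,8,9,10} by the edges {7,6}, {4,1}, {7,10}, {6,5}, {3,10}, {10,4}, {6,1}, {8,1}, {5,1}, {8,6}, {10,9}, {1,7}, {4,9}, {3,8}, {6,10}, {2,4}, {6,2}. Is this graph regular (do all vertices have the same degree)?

Degrees: 1:5, 2:2, 3:2, 4:4, 5:2, 6:6, 7:3, 8:3, 9:2, 10:5
Vertex 2 has degree 2 while 6 has degree 6, so the graph is not regular.

No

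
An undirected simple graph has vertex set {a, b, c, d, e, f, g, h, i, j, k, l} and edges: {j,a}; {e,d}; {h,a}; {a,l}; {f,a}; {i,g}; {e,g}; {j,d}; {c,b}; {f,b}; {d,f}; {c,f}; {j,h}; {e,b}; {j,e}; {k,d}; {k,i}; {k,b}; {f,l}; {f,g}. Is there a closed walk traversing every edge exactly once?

No

Degrees: a:4, b:4, c:2, d:4, e:4, f:6, g:3, h:2, i:2, j:4, k:3, l:2
Vertices with odd degree: g, k. An Eulerian circuit requires all degrees even.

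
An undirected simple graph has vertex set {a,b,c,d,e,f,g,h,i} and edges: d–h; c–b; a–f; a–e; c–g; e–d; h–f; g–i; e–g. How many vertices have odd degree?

4

Degrees: a:2, b:1, c:2, d:2, e:3, f:2, g:3, h:2, i:1
Odd-degree vertices: b, e, g, i.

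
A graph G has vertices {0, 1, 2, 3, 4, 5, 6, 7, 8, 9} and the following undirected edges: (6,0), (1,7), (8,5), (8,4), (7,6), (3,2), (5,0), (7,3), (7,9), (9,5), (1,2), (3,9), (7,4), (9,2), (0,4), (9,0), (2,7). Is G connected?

A breadth-first search from 0 visits 0, 4, 5, 9, 6, 7, 8, 3, 2, 1 — all 10 vertices — so the graph is connected.

Yes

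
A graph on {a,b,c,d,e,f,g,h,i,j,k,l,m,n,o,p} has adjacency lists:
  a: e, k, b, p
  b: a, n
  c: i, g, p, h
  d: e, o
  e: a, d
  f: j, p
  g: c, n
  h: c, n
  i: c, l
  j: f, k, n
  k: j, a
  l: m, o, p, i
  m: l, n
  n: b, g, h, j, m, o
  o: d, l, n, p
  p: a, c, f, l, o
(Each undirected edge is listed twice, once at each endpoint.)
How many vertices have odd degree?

Degrees: a:4, b:2, c:4, d:2, e:2, f:2, g:2, h:2, i:2, j:3, k:2, l:4, m:2, n:6, o:4, p:5
Odd-degree vertices: j, p.

2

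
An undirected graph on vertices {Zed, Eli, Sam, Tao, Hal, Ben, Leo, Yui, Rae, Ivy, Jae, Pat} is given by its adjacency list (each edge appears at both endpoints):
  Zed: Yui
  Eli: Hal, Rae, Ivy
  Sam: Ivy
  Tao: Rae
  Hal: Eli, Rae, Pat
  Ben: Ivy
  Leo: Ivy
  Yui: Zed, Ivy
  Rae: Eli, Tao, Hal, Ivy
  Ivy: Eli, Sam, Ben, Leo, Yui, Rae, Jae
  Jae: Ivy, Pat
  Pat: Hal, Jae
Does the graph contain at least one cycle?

Yes

The graph has 12 vertices, 14 edges, and 1 connected component.
Since 14 > 12 - 1, a cycle must exist; for instance Ivy-Rae-Hal-Pat-Jae-Ivy.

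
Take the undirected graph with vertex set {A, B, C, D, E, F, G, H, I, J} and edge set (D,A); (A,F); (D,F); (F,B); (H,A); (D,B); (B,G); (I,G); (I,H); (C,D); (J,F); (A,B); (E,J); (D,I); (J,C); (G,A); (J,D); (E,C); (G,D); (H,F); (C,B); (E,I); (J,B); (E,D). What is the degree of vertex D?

8

Neighbors of D: A, B, C, E, F, G, I, J.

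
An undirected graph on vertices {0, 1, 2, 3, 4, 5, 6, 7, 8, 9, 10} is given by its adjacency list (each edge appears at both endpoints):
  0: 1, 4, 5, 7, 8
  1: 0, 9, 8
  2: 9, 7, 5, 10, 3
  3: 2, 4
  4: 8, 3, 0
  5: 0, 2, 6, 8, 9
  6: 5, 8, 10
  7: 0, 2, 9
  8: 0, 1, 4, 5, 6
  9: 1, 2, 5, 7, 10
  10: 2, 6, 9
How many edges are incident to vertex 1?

3

Neighbors of 1: 0, 8, 9.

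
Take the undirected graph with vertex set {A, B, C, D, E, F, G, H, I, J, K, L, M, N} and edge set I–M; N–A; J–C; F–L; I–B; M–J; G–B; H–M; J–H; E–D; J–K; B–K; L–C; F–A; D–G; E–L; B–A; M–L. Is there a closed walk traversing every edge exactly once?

No

Degrees: A:3, B:4, C:2, D:2, E:2, F:2, G:2, H:2, I:2, J:4, K:2, L:4, M:4, N:1
Vertices with odd degree: A, N. An Eulerian circuit requires all degrees even.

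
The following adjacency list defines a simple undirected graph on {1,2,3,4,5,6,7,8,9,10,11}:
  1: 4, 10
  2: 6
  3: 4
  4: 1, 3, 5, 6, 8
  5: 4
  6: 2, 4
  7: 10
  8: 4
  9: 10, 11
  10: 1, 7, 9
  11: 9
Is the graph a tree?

|V| = 11, |E| = 10.
It is connected with exactly 10 edges, hence acyclic — it is a tree.

Yes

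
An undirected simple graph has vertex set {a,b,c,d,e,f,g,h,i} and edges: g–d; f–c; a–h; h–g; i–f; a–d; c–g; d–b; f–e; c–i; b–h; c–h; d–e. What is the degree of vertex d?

Neighbors of d: a, b, e, g.

4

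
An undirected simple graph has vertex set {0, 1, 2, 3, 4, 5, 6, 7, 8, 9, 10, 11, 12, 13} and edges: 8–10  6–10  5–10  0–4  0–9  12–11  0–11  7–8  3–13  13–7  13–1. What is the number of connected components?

3

Component: {2}
Component: {0, 4, 9, 11, 12}
Component: {1, 3, 5, 6, 7, 8, 10, 13}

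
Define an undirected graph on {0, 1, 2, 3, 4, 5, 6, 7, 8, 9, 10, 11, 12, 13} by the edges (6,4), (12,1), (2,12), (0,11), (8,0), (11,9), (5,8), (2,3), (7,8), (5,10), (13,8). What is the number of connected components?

3

Component: {4, 6}
Component: {1, 2, 3, 12}
Component: {0, 5, 7, 8, 9, 10, 11, 13}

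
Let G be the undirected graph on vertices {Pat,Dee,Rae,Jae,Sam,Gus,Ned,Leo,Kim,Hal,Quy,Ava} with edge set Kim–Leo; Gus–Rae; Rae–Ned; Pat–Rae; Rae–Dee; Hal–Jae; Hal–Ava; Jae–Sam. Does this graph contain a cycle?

No

|V| = 12, |E| = 8, number of components = 4.
A forest on 12 vertices with 4 components has exactly 8 edges, which matches — so no cycle.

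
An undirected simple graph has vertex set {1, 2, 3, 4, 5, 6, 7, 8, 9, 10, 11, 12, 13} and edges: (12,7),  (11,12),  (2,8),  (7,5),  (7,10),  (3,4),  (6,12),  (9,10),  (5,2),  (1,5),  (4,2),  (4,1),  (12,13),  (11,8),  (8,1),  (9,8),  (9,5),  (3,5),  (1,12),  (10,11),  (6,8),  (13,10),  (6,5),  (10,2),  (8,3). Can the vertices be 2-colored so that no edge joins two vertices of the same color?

Partition the vertices as {4, 5, 8, 10, 12} vs {1, 2, 3, 6, 7, 9, 11, 13}. Each listed edge has one endpoint in each part, so the graph is bipartite.

Yes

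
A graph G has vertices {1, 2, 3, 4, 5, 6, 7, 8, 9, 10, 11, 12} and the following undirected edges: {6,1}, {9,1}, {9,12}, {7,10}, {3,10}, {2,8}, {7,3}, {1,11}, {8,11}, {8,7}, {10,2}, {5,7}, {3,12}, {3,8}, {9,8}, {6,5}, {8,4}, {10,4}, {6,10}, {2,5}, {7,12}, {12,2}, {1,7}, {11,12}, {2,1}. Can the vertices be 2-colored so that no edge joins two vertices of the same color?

No

The cycle 7-3-12-7 has length 3, which is odd, so the graph is not bipartite.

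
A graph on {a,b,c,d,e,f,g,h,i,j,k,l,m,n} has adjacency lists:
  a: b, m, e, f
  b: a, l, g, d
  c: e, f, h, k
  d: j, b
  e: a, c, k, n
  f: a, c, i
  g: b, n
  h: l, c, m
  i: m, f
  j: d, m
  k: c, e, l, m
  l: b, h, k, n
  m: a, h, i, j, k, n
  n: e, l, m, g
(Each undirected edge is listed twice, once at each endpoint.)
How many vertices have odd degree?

Degrees: a:4, b:4, c:4, d:2, e:4, f:3, g:2, h:3, i:2, j:2, k:4, l:4, m:6, n:4
Odd-degree vertices: f, h.

2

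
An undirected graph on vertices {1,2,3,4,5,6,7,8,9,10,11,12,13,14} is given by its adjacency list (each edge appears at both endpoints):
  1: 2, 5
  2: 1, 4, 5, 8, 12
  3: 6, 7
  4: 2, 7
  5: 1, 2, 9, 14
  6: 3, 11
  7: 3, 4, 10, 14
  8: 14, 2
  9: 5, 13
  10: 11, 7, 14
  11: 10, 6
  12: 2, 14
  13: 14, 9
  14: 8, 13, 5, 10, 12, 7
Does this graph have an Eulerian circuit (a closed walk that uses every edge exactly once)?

No

Degrees: 1:2, 2:5, 3:2, 4:2, 5:4, 6:2, 7:4, 8:2, 9:2, 10:3, 11:2, 12:2, 13:2, 14:6
2, 10 have odd degree; an Eulerian circuit needs every degree to be even, so none exists.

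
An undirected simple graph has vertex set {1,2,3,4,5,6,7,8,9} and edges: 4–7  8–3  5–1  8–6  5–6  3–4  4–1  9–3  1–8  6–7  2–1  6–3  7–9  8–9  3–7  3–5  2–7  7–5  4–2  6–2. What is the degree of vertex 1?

4

Neighbors of 1: 2, 4, 5, 8.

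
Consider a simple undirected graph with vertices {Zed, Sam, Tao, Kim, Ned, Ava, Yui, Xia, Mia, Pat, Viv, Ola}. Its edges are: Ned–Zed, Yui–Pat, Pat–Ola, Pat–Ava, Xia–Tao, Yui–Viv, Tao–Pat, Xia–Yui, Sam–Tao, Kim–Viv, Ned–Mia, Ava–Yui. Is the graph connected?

Component: {Zed, Ned, Mia}
Component: {Sam, Tao, Kim, Ava, Yui, Xia, Pat, Viv, Ola}
There are 2 separate components, so the graph is not connected.

No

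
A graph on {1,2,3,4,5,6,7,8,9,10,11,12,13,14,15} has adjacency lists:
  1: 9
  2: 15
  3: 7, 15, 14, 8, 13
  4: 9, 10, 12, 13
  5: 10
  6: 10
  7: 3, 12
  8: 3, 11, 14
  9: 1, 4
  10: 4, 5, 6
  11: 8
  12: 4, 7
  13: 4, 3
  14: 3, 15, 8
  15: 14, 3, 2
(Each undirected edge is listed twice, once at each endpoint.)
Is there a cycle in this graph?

Yes

The graph has 15 vertices, 17 edges, and 1 connected component.
Since 17 > 15 - 1, a cycle must exist; for instance 4-13-3-7-12-4.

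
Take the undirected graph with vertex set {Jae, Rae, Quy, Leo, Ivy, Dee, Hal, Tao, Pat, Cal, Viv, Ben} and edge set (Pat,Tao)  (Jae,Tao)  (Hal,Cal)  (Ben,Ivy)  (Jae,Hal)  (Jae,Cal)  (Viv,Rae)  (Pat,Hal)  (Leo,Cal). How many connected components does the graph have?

Component: {Quy}
Component: {Dee}
Component: {Rae, Viv}
Component: {Ivy, Ben}
Component: {Jae, Leo, Hal, Tao, Pat, Cal}

5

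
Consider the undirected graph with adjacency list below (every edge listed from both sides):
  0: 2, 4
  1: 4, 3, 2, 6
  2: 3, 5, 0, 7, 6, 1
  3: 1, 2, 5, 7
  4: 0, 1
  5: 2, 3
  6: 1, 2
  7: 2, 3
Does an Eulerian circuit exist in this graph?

Yes

Degrees: 0:2, 1:4, 2:6, 3:4, 4:2, 5:2, 6:2, 7:2
Every vertex has even degree and the edges form a single connected piece, so an Eulerian circuit exists.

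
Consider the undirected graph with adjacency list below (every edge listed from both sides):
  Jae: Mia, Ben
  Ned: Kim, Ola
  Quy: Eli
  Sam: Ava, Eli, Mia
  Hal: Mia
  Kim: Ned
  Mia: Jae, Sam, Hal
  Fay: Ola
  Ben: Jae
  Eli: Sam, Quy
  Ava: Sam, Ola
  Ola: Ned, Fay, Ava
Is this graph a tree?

The graph has 12 vertices and 11 edges.
It is connected with exactly 11 edges, hence acyclic — it is a tree.

Yes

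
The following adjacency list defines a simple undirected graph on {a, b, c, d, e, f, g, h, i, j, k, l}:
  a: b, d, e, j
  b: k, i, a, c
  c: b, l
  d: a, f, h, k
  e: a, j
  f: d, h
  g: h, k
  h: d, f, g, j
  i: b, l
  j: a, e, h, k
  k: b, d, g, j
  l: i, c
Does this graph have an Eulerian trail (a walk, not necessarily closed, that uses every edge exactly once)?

Degrees: a:4, b:4, c:2, d:4, e:2, f:2, g:2, h:4, i:2, j:4, k:4, l:2
Odd-degree vertices: none (0 total).
With 0 odd-degree vertices and all edges in one connected piece, an Eulerian trail exists.

Yes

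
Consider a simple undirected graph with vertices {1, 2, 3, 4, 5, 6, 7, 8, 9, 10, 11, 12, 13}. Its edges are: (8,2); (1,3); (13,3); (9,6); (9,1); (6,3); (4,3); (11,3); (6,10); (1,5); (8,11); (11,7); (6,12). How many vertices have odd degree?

Degrees: 1:3, 2:1, 3:5, 4:1, 5:1, 6:4, 7:1, 8:2, 9:2, 10:1, 11:3, 12:1, 13:1
Odd-degree vertices: 1, 2, 3, 4, 5, 7, 10, 11, 12, 13.

10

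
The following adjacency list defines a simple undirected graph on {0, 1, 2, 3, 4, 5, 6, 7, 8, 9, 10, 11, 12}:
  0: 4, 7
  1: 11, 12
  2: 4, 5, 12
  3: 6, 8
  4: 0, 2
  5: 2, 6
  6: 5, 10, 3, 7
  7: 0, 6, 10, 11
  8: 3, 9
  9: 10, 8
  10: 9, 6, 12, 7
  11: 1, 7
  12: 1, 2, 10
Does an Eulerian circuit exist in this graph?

No

Degrees: 0:2, 1:2, 2:3, 3:2, 4:2, 5:2, 6:4, 7:4, 8:2, 9:2, 10:4, 11:2, 12:3
Vertices with odd degree: 2, 12. An Eulerian circuit requires all degrees even.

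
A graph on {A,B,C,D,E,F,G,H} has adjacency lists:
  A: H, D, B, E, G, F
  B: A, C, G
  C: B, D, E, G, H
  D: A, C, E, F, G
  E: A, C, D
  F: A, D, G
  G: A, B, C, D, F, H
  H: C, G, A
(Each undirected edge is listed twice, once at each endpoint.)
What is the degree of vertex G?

Neighbors of G: A, B, C, D, F, H.

6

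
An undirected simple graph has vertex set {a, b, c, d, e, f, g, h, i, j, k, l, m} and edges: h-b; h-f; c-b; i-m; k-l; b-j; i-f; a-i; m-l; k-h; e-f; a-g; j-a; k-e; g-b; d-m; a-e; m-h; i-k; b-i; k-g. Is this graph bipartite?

Yes

A valid 2-coloring puts {c, d, e, g, h, i, j, l} on one side and {a, b, f, k, m} on the other; every edge crosses between the two sides.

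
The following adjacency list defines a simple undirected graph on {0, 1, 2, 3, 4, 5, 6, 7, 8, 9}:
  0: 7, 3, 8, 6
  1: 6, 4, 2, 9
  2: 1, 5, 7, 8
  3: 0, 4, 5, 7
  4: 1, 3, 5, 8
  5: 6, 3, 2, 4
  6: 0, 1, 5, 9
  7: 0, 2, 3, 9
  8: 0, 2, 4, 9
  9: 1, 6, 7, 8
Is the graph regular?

Yes

Degrees: 0:4, 1:4, 2:4, 3:4, 4:4, 5:4, 6:4, 7:4, 8:4, 9:4
All degrees equal 4; the graph is regular.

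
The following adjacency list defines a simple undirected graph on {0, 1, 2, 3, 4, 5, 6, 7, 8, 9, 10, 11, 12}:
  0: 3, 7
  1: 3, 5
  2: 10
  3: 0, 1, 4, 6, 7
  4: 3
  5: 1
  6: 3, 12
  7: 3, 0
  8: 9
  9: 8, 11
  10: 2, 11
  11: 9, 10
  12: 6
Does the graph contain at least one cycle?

|V| = 13, |E| = 12, number of components = 2.
One cycle is 0-3-7-0.

Yes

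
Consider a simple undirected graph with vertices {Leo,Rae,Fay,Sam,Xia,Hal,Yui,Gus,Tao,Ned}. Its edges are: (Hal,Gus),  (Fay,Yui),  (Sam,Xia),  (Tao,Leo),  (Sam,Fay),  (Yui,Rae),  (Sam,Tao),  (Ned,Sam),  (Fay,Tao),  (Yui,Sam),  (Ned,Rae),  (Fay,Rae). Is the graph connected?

Component: {Hal, Gus}
Component: {Leo, Rae, Fay, Sam, Xia, Yui, Tao, Ned}
There are 2 separate components, so the graph is not connected.

No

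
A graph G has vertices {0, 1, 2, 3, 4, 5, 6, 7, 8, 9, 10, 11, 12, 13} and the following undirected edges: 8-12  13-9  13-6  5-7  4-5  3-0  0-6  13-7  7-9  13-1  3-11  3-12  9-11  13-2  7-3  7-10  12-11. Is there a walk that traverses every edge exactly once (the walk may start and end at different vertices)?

Degrees: 0:2, 1:1, 2:1, 3:4, 4:1, 5:2, 6:2, 7:5, 8:1, 9:3, 10:1, 11:3, 12:3, 13:5
Odd-degree vertices: 1, 2, 4, 7, 8, 9, 10, 11, 12, 13 (10 total).
An Eulerian trail requires 0 or 2 odd-degree vertices; here there are 10.

No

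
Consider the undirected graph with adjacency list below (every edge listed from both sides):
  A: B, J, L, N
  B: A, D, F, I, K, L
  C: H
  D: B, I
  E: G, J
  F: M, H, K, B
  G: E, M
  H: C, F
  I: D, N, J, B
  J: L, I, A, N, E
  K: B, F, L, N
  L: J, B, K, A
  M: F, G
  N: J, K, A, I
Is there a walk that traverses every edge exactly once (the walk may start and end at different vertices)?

Yes

Degrees: A:4, B:6, C:1, D:2, E:2, F:4, G:2, H:2, I:4, J:5, K:4, L:4, M:2, N:4
Odd-degree vertices: C, J (2 total).
The non-isolated vertices are connected and exactly 2 have odd degree, so an Eulerian trail exists (from C to J).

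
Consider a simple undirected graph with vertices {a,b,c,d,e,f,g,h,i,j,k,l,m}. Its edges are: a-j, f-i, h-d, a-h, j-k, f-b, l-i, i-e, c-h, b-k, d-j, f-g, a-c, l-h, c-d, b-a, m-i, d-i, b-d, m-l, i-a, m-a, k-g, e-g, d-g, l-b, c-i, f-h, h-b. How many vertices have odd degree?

Degrees: a:6, b:6, c:4, d:6, e:2, f:4, g:4, h:6, i:7, j:3, k:3, l:4, m:3
Odd-degree vertices: i, j, k, m.

4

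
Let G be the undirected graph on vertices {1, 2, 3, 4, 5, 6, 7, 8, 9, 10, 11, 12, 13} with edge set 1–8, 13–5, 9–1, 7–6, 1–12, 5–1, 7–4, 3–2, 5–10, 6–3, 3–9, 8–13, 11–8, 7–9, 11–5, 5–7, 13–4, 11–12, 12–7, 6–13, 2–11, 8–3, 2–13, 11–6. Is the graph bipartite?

A valid 2-coloring puts {2, 4, 5, 6, 8, 9, 12} on one side and {1, 3, 7, 10, 11, 13} on the other; every edge crosses between the two sides.

Yes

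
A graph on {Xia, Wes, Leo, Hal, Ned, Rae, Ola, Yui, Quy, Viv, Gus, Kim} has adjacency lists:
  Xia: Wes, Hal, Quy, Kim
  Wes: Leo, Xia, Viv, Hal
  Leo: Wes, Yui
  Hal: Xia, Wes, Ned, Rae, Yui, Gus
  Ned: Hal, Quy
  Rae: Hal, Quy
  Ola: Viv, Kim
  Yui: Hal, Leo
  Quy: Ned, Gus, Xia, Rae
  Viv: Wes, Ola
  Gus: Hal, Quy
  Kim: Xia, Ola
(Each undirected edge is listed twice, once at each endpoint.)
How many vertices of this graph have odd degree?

Degrees: Xia:4, Wes:4, Leo:2, Hal:6, Ned:2, Rae:2, Ola:2, Yui:2, Quy:4, Viv:2, Gus:2, Kim:2
Odd-degree vertices: none.

0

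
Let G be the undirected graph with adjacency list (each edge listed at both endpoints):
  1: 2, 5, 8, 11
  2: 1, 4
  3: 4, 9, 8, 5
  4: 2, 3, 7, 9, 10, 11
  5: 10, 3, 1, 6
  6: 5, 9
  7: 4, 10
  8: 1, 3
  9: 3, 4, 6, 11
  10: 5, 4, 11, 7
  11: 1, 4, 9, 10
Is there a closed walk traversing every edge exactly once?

Yes

Degrees: 1:4, 2:2, 3:4, 4:6, 5:4, 6:2, 7:2, 8:2, 9:4, 10:4, 11:4
All degrees are even and the non-isolated vertices are connected — an Eulerian circuit exists.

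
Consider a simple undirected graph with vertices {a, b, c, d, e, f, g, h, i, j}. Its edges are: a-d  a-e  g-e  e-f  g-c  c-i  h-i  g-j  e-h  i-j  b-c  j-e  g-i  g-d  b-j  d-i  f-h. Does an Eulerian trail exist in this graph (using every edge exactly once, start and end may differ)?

Degrees: a:2, b:2, c:3, d:3, e:5, f:2, g:5, h:3, i:5, j:4
Odd-degree vertices: c, d, e, g, h, i (6 total).
With 6 odd-degree vertices (more than two), no single trail can use every edge.

No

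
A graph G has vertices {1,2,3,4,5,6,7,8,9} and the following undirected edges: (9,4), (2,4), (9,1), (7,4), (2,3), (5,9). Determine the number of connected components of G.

Component: {6}
Component: {8}
Component: {1, 2, 3, 4, 5, 7, 9}

3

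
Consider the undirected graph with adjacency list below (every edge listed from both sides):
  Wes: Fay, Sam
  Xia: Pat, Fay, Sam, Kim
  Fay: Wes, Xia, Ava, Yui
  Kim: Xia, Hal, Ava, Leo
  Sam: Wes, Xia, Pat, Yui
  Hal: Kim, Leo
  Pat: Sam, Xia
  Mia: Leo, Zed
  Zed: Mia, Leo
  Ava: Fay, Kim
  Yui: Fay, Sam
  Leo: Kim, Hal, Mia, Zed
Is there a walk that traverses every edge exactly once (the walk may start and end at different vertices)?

Yes

Degrees: Wes:2, Xia:4, Fay:4, Kim:4, Sam:4, Hal:2, Pat:2, Mia:2, Zed:2, Ava:2, Yui:2, Leo:4
Odd-degree vertices: none (0 total).
The non-isolated vertices are connected and exactly 0 have odd degree, so an Eulerian trail exists.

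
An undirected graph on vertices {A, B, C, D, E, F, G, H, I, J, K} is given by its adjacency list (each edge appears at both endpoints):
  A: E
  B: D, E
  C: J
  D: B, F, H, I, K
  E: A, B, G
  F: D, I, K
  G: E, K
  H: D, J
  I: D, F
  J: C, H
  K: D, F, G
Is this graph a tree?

No

|V| = 11, |E| = 13.
A tree on 11 vertices has exactly 10 edges; this graph has 13, so it contains a cycle and is not a tree.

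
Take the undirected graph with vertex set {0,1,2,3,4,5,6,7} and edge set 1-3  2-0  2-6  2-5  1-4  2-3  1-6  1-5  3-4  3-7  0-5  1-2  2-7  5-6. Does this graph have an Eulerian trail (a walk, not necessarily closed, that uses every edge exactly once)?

Degrees: 0:2, 1:5, 2:6, 3:4, 4:2, 5:4, 6:3, 7:2
Odd-degree vertices: 1, 6 (2 total).
With 2 odd-degree vertices and all edges in one connected piece, an Eulerian trail exists (from 1 to 6).

Yes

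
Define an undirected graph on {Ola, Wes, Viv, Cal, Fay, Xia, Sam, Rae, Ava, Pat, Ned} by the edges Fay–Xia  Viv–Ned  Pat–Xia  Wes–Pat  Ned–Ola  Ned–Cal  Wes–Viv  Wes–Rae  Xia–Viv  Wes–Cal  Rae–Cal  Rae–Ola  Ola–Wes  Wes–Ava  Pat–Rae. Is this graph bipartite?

No

Wes-Rae-Cal-Wes is an odd cycle (length 3), and a bipartite graph can contain only even cycles.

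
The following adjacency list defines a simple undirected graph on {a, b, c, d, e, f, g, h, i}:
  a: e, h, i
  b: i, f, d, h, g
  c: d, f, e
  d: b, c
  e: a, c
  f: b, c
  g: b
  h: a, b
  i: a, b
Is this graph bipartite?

Yes

Partition the vertices as {d, e, f, g, h, i} vs {a, b, c}. Each listed edge has one endpoint in each part, so the graph is bipartite.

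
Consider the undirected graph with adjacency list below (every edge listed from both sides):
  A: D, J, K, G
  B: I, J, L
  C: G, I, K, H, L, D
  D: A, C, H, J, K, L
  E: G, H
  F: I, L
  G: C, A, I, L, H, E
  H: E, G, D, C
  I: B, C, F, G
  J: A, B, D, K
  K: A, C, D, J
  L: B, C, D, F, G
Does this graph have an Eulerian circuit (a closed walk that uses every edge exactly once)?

No

Degrees: A:4, B:3, C:6, D:6, E:2, F:2, G:6, H:4, I:4, J:4, K:4, L:5
Vertices with odd degree: B, L. An Eulerian circuit requires all degrees even.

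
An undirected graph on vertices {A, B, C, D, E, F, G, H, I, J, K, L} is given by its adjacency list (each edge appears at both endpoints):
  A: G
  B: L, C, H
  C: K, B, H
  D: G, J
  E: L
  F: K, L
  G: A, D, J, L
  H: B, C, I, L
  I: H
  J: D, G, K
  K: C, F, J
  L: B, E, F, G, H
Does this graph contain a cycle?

The graph has 12 vertices, 16 edges, and 1 connected component.
One cycle is L-H-C-K-F-L.

Yes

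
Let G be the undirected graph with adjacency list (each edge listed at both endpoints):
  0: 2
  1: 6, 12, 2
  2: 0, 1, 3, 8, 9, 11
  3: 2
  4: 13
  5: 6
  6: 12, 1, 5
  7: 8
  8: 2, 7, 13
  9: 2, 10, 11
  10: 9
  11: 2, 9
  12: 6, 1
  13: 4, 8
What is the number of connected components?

1

Component: {0, 1, 2, 3, 4, 5, 6, 7, 8, 9, 10, 11, 12, 13}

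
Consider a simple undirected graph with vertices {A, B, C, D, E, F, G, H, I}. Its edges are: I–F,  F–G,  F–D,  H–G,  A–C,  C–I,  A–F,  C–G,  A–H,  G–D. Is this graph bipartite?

F-D-G-F is an odd cycle (length 3), and a bipartite graph can contain only even cycles.

No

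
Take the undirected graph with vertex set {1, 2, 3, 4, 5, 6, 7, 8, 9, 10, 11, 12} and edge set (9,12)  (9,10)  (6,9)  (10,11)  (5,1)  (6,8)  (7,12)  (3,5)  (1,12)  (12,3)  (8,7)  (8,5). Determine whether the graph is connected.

Component: {2}
Component: {4}
Component: {1, 3, 5, 6, 7, 8, 9, 10, 11, 12}
There are 3 separate components, so the graph is not connected.

No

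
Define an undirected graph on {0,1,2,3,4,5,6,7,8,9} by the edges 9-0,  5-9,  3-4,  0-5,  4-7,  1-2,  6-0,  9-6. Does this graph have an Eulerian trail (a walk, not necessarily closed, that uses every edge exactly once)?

Degrees: 0:3, 1:1, 2:1, 3:1, 4:2, 5:2, 6:2, 7:1, 8:0, 9:3
Odd-degree vertices: 0, 1, 2, 3, 7, 9 (6 total).
An Eulerian trail requires 0 or 2 odd-degree vertices; here there are 6.

No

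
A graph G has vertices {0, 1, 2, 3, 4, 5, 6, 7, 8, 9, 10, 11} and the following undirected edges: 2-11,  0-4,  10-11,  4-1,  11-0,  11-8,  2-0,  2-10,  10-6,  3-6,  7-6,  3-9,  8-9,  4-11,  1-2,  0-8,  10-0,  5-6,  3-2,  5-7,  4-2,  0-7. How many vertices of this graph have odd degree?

Degrees: 0:6, 1:2, 2:6, 3:3, 4:4, 5:2, 6:4, 7:3, 8:3, 9:2, 10:4, 11:5
Odd-degree vertices: 3, 7, 8, 11.

4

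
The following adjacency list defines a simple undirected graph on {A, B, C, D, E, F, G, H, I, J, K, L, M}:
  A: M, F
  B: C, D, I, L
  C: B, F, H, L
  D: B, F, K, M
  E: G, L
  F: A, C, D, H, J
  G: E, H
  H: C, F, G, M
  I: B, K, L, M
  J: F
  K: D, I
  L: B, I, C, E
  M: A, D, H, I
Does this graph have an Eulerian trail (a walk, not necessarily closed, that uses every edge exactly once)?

Degrees: A:2, B:4, C:4, D:4, E:2, F:5, G:2, H:4, I:4, J:1, K:2, L:4, M:4
Odd-degree vertices: F, J (2 total).
With 2 odd-degree vertices and all edges in one connected piece, an Eulerian trail exists (from F to J).

Yes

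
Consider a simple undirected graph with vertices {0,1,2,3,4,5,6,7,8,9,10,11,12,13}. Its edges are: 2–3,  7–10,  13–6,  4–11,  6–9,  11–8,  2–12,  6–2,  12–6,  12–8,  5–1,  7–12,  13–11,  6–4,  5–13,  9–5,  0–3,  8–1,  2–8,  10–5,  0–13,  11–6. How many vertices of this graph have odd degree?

Degrees: 0:2, 1:2, 2:4, 3:2, 4:2, 5:4, 6:6, 7:2, 8:4, 9:2, 10:2, 11:4, 12:4, 13:4
Odd-degree vertices: none.

0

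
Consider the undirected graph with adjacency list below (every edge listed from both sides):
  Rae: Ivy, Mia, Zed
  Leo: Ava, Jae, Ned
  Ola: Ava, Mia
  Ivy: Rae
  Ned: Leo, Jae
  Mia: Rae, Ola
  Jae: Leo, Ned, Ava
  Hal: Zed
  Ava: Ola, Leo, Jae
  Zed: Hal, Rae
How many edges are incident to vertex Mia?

Neighbors of Mia: Rae, Ola.

2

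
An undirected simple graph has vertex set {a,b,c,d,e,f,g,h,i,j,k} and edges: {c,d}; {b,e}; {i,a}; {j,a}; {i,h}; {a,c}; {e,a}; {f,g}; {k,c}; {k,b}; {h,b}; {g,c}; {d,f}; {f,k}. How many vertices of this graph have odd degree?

4

Degrees: a:4, b:3, c:4, d:2, e:2, f:3, g:2, h:2, i:2, j:1, k:3
Odd-degree vertices: b, f, j, k.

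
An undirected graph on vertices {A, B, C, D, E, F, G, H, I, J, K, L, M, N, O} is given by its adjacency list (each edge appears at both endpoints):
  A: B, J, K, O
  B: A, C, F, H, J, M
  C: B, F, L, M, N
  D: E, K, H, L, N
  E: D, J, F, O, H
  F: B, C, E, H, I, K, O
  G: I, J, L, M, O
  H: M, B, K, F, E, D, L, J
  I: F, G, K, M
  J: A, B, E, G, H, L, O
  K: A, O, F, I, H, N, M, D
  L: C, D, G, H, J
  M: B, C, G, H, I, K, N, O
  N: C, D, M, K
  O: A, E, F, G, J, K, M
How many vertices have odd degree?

8

Degrees: A:4, B:6, C:5, D:5, E:5, F:7, G:5, H:8, I:4, J:7, K:8, L:5, M:8, N:4, O:7
Odd-degree vertices: C, D, E, F, G, J, L, O.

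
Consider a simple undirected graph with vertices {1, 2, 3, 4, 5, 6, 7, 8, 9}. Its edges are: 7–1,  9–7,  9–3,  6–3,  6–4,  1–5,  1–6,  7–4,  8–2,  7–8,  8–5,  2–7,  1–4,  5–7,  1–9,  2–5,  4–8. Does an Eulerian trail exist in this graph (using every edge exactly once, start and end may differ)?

Degrees: 1:5, 2:3, 3:2, 4:4, 5:4, 6:3, 7:6, 8:4, 9:3
Odd-degree vertices: 1, 2, 6, 9 (4 total).
With 4 odd-degree vertices (more than two), no single trail can use every edge.

No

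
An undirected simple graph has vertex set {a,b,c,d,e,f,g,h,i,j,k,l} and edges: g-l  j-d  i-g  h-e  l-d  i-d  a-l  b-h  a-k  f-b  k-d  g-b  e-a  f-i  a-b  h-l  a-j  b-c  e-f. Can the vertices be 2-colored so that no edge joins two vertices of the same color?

Yes

A valid 2-coloring puts {b, e, i, j, k, l} on one side and {a, c, d, f, g, h} on the other; every edge crosses between the two sides.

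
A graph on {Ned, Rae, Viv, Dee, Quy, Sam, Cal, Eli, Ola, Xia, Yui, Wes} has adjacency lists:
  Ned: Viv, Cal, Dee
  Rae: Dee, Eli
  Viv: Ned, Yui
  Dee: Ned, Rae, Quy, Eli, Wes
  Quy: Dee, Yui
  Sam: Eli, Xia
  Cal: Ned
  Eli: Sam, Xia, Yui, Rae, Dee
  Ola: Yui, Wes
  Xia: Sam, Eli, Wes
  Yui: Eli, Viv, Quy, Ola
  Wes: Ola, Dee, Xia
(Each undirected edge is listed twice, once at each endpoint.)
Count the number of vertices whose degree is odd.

6

Degrees: Ned:3, Rae:2, Viv:2, Dee:5, Quy:2, Sam:2, Cal:1, Eli:5, Ola:2, Xia:3, Yui:4, Wes:3
Odd-degree vertices: Ned, Dee, Cal, Eli, Xia, Wes.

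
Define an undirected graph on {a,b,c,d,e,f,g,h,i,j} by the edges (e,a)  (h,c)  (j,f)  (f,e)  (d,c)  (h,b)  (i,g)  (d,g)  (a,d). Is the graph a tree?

Yes

|V| = 10, |E| = 9.
It is connected with exactly 9 edges, hence acyclic — it is a tree.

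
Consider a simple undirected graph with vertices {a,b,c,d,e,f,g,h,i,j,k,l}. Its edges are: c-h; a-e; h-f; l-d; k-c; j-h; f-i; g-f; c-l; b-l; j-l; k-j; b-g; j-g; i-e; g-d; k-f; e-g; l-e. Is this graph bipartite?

Yes

Color {b, c, d, e, f, j} black and {a, g, h, i, k, l} white. No edge joins two same-colored vertices, so the graph is bipartite.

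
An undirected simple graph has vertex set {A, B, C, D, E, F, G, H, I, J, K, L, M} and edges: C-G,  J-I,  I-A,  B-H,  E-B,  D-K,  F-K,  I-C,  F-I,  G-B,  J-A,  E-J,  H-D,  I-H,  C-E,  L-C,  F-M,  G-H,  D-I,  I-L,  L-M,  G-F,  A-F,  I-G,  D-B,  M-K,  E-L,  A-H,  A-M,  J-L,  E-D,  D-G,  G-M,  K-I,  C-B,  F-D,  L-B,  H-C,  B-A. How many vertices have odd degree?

6

Degrees: A:6, B:7, C:6, D:7, E:5, F:6, G:7, H:6, I:9, J:4, K:4, L:6, M:5
Odd-degree vertices: B, D, E, G, I, M.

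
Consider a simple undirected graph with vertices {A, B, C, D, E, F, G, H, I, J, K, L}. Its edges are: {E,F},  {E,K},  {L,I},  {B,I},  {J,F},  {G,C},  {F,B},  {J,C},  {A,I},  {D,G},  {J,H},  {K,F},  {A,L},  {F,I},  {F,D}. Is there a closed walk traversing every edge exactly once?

No

Degrees: A:2, B:2, C:2, D:2, E:2, F:6, G:2, H:1, I:4, J:3, K:2, L:2
H, J have odd degree; an Eulerian circuit needs every degree to be even, so none exists.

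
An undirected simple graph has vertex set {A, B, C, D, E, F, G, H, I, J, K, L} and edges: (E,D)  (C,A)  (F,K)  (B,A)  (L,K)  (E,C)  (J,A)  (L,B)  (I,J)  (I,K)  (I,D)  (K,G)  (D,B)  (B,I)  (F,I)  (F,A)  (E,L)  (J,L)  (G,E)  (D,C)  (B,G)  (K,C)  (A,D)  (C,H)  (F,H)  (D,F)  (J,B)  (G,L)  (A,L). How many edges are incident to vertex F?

5

Neighbors of F: A, D, H, I, K.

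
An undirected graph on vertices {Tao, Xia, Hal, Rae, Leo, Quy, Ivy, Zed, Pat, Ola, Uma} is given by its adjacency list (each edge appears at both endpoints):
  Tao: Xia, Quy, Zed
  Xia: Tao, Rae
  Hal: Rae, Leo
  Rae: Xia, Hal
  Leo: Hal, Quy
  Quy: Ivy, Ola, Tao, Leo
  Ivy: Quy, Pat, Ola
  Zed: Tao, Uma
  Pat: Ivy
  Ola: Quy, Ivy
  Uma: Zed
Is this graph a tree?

|V| = 11, |E| = 12.
A tree on 11 vertices has exactly 10 edges; this graph has 12, so it contains a cycle and is not a tree.

No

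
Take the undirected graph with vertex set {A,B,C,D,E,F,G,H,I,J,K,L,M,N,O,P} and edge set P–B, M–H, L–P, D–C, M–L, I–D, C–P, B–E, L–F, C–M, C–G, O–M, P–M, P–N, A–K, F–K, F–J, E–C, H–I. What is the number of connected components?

1

Component: {A, B, C, D, E, F, G, H, I, J, K, L, M, N, O, P}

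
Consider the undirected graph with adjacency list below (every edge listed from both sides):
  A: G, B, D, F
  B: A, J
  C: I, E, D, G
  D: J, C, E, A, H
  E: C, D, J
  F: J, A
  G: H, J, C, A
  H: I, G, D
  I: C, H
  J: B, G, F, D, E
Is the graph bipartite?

E-D-J-E is an odd cycle (length 3), and a bipartite graph can contain only even cycles.

No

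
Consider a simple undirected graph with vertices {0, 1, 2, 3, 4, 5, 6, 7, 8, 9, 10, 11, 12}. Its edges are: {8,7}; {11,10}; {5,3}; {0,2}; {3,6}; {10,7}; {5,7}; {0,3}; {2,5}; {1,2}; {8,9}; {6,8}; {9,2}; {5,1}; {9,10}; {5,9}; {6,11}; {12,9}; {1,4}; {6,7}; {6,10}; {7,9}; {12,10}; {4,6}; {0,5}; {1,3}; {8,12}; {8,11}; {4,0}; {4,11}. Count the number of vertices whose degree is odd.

Degrees: 0:4, 1:4, 2:4, 3:4, 4:4, 5:6, 6:6, 7:5, 8:5, 9:6, 10:5, 11:4, 12:3
Odd-degree vertices: 7, 8, 10, 12.

4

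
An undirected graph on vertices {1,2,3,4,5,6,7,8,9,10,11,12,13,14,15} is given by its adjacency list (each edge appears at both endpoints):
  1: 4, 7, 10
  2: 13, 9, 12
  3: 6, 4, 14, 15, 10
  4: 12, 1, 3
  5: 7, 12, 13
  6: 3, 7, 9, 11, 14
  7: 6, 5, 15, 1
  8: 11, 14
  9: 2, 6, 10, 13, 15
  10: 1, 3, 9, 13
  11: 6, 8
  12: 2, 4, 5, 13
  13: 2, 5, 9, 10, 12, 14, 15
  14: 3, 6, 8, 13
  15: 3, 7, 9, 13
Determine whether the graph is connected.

Starting from 1 and exploring outward reaches every vertex (1, 7, 4, 10, 5, 15, 6, 12, 3, 9, 13, 14, 11, 2, 8); the graph is connected.

Yes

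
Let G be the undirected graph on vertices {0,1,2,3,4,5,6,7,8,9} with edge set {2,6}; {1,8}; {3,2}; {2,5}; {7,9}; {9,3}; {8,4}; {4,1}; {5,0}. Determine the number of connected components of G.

Component: {1, 4, 8}
Component: {0, 2, 3, 5, 6, 7, 9}

2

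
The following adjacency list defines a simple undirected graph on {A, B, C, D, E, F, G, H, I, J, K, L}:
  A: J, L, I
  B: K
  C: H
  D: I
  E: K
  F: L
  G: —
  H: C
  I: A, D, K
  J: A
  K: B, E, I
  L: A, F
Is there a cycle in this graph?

|V| = 12, |E| = 9, number of components = 3.
Since 9 = 12 - 3, the graph is a forest and contains no cycle.

No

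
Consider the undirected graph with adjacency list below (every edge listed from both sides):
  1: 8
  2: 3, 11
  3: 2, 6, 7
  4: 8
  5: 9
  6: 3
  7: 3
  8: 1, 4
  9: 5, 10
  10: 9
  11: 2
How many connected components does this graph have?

3

Component: {1, 4, 8}
Component: {5, 9, 10}
Component: {2, 3, 6, 7, 11}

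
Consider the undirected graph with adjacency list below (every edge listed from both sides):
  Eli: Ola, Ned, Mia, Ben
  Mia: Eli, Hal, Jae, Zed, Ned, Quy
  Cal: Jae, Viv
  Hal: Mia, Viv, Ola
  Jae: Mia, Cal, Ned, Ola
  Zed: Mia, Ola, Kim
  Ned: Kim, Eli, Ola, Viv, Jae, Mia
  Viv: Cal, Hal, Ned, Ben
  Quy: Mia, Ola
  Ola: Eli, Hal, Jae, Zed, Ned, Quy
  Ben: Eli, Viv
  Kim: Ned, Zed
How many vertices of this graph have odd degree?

Degrees: Eli:4, Mia:6, Cal:2, Hal:3, Jae:4, Zed:3, Ned:6, Viv:4, Quy:2, Ola:6, Ben:2, Kim:2
Odd-degree vertices: Hal, Zed.

2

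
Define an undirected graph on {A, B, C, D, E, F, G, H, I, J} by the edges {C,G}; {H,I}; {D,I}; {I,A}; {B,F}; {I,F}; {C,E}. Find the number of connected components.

Component: {J}
Component: {C, E, G}
Component: {A, B, D, F, H, I}

3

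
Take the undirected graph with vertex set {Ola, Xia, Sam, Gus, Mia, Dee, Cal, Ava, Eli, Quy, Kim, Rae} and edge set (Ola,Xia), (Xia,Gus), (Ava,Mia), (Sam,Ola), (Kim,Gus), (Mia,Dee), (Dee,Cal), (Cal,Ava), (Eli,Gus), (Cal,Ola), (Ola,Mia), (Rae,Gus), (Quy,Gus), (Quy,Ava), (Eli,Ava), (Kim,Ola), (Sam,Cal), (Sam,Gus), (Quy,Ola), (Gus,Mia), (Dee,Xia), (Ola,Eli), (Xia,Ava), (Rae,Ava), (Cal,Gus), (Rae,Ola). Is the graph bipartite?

No

Cal-Sam-Ola-Cal is an odd cycle (length 3), and a bipartite graph can contain only even cycles.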